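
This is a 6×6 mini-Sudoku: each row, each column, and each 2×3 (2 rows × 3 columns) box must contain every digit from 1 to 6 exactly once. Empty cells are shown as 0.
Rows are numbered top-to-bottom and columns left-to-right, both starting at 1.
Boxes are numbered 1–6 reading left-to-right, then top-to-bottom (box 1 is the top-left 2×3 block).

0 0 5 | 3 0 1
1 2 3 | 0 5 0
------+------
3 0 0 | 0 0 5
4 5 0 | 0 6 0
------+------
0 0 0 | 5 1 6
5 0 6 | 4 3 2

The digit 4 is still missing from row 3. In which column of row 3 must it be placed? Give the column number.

Consider where 4 can go in row 3.
R3C2 is out (box 3 already has a 4).
R3C3 is out (box 3 already has a 4).
R3C4 is out (column 4 already has a 4).
So the only cell in row 3 that can hold 4 is R3C5.
That is column 5.

5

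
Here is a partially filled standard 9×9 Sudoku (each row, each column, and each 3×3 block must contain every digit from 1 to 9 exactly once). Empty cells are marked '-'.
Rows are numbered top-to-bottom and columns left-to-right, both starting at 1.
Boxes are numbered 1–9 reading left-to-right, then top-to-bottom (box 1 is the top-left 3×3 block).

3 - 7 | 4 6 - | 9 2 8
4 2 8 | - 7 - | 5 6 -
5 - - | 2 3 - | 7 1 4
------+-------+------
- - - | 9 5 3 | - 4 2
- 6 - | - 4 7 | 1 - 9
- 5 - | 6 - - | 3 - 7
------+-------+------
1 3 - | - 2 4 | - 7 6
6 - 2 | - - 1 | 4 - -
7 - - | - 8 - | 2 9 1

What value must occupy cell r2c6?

Row 2 already contains {2, 4, 5, 6, 7, 8}.
Column 6 already contains {1, 3, 4, 7}.
Its 3×3 block (box 2) already contains {2, 3, 4, 6, 7}.
The only value from 1–9 not eliminated is 9, so r2c6 = 9.

9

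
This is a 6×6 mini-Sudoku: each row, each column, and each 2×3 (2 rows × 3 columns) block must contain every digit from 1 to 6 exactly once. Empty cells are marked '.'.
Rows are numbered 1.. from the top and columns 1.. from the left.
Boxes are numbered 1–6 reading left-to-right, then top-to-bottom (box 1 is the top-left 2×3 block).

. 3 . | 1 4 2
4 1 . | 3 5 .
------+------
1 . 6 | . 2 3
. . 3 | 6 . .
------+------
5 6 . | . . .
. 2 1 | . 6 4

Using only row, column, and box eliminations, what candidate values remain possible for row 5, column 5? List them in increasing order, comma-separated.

1,3

Row 5 already contains {5, 6}.
Column 5 already contains {2, 4, 5, 6}.
Its 2×3 block (box 6) already contains {4, 6}.
Removing those from 1–6 leaves {1, 3} as the candidates for row 5, column 5.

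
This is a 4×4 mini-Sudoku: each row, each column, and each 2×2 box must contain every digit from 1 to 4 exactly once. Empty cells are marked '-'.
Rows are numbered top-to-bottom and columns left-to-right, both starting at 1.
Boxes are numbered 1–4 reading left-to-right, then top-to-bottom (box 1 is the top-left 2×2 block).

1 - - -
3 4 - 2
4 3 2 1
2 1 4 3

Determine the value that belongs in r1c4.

4

Row 1 already contains {1}.
Column 4 already contains {1, 2, 3}.
Its 2×2 block (box 2) already contains {2}.
The only value from 1–4 not eliminated is 4, so r1c4 = 4.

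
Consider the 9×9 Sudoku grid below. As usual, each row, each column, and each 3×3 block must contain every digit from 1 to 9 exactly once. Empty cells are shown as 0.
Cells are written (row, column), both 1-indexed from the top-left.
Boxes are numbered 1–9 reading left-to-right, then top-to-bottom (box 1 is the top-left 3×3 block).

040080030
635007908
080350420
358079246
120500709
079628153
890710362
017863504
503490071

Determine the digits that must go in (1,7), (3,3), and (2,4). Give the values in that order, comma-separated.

6,1,2

For (1,7):
  Row 1 already contains {3, 4, 8}.
  Column 7 already contains {1, 2, 3, 4, 5, 7, 9}.
  Its 3×3 block (box 3) already contains {2, 3, 4, 8, 9}.
  The only value from 1–9 not eliminated is 6, so (1,7) = 6.
For (3,3):
  Row 3 already contains {2, 3, 4, 5, 8}.
  Column 3 already contains {3, 5, 7, 8, 9}.
  Its 3×3 block (box 1) already contains {3, 4, 5, 6, 8}.
  The only value from 1–9 not eliminated is 1, so (3,3) = 1.
For (2,4):
  Consider where 2 can go in row 2.
  (2,5) is out (column 5 already has a 2).
  (2,8) is out (column 8 already has a 2).
  So the only cell in row 2 that can hold 2 is (2,4).
  So (2,4) = 2.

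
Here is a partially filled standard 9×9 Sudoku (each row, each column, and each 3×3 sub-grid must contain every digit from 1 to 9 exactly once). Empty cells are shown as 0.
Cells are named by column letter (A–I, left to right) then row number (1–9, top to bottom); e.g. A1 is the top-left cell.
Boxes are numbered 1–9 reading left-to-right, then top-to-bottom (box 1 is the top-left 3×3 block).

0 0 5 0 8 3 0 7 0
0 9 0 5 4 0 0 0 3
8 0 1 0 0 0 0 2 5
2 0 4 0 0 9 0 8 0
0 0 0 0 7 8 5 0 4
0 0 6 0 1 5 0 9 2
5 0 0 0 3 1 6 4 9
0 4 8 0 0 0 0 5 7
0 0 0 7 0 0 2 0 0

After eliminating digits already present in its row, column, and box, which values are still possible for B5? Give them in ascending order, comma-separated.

1,3

Row 5 already contains {4, 5, 7, 8}.
Column B already contains {4, 9}.
Its 3×3 block (box 4) already contains {2, 4, 6}.
Removing those from 1–9 leaves {1, 3} as the candidates for B5.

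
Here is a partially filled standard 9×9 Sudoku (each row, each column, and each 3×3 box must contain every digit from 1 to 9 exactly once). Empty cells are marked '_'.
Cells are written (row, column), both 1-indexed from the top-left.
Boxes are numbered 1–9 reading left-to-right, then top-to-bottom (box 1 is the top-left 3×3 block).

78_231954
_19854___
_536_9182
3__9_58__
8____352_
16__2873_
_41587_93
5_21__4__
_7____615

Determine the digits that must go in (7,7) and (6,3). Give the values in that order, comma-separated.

For (7,7):
  Row 7 already contains {1, 3, 4, 5, 7, 8, 9}.
  Column 7 already contains {1, 4, 5, 6, 7, 8, 9}.
  Its 3×3 block (box 9) already contains {1, 3, 4, 5, 6, 9}.
  The only value from 1–9 not eliminated is 2, so (7,7) = 2.
For (6,3):
  Consider where 5 can go in box 4.
  (4,2) is out (row 4 already has a 5).
  (4,3) is out (row 4 already has a 5).
  (5,2) is out (row 5 already has a 5).
  (5,3) is out (row 5 already has a 5).
  So the only cell in box 4 that can hold 5 is (6,3).
  So (6,3) = 5.

2,5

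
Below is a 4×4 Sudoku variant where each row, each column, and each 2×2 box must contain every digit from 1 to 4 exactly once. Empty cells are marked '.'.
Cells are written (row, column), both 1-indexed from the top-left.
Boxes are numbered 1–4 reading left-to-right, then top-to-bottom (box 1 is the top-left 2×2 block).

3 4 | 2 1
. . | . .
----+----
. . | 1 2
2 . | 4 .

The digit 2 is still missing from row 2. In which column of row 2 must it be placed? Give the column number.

2

Consider where 2 can go in row 2.
(2,1) is out (column 1 already has a 2).
(2,3) is out (column 3 already has a 2).
(2,4) is out (column 4 already has a 2).
So the only cell in row 2 that can hold 2 is (2,2).
That is column 2.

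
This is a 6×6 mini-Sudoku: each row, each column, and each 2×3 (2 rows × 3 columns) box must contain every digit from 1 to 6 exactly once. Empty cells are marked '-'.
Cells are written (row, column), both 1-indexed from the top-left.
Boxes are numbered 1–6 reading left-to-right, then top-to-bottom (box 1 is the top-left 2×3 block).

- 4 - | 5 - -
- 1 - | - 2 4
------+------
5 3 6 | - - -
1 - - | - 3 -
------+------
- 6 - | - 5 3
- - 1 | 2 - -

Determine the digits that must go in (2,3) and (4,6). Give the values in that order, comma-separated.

For (2,3):
  Consider where 5 can go in row 2.
  (2,1) is out (column 1 already has a 5).
  (2,4) is out (column 4 already has a 5).
  So the only cell in row 2 that can hold 5 is (2,3).
  So (2,3) = 5.
For (4,6):
  Consider where 5 can go in row 4.
  (4,2) is out (box 3 already has a 5).
  (4,3) is out (box 3 already has a 5).
  (4,4) is out (column 4 already has a 5).
  So the only cell in row 4 that can hold 5 is (4,6).
  So (4,6) = 5.

5,5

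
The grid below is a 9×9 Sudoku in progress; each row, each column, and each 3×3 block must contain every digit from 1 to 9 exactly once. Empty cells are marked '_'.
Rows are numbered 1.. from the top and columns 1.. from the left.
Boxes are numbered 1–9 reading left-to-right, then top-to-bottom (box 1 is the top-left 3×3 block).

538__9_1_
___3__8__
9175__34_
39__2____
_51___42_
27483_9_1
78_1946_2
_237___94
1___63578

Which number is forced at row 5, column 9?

3

Cell row 5, column 9 itself could take any of {3, 6, 7} by direct elimination.
Consider where 3 can go in box 6.
row 4, column 7 is out (row 4 already has a 3).
row 4, column 8 is out (row 4 already has a 3).
row 4, column 9 is out (row 4 already has a 3).
row 6, column 8 is out (row 6 already has a 3).
So the only cell in box 6 that can hold 3 is row 5, column 9.
Therefore row 5, column 9 = 3.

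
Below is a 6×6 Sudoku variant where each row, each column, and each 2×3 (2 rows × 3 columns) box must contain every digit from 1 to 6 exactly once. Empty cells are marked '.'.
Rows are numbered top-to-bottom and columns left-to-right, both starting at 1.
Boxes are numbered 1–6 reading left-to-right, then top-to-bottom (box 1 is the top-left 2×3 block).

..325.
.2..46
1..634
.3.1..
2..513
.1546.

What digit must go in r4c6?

5

Cell r4c6 itself could take any of {2, 5} by direct elimination.
Consider where 5 can go in box 4.
r4c5 is out (column 5 already has a 5).
So the only cell in box 4 that can hold 5 is r4c6.
Therefore r4c6 = 5.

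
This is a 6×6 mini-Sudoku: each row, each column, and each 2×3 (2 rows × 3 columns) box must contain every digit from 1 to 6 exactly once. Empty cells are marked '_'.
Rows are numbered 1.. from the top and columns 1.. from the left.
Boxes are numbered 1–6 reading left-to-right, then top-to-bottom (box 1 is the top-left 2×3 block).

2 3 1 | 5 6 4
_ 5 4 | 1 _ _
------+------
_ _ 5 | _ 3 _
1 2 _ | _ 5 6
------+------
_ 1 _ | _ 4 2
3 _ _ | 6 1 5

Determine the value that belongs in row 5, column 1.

5

Cell row 5, column 1 itself could take any of {5, 6} by direct elimination.
Consider where 5 can go in row 5.
row 5, column 3 is out (column 3 already has a 5).
row 5, column 4 is out (column 4 already has a 5).
So the only cell in row 5 that can hold 5 is row 5, column 1.
Therefore row 5, column 1 = 5.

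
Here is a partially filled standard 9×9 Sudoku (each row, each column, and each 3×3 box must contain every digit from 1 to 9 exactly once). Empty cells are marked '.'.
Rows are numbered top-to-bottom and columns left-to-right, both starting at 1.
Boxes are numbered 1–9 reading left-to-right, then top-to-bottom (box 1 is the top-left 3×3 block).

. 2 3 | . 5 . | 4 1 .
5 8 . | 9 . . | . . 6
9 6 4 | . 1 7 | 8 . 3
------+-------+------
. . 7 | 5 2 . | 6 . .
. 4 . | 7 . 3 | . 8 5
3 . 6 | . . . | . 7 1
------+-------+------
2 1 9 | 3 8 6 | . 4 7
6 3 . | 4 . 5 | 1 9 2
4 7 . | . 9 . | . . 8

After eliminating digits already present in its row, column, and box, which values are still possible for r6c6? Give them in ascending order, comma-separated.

Row 6 already contains {1, 3, 6, 7}.
Column 6 already contains {3, 5, 6, 7}.
Its 3×3 block (box 5) already contains {2, 3, 5, 7}.
Removing those from 1–9 leaves {4, 8, 9} as the candidates for r6c6.

4,8,9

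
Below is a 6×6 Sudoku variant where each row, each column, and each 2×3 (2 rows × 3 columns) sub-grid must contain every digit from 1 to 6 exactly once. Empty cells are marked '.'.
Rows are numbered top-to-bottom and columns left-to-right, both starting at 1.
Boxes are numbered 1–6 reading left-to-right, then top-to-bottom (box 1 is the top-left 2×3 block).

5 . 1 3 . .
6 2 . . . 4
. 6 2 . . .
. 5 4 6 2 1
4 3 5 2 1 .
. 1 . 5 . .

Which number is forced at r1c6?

2

Cell r1c6 itself could take any of {2, 6} by direct elimination.
Consider where 2 can go in row 1.
r1c2 is out (column 2 already has a 2).
r1c5 is out (column 5 already has a 2).
So the only cell in row 1 that can hold 2 is r1c6.
Therefore r1c6 = 2.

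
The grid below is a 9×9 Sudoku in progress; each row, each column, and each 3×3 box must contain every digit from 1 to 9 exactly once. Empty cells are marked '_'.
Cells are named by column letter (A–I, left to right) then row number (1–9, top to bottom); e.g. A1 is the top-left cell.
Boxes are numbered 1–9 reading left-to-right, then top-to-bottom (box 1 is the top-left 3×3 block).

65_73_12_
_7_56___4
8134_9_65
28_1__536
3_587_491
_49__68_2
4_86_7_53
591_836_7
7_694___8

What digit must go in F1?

8

Row 1 already contains {1, 2, 3, 5, 6, 7}.
Column F already contains {3, 6, 7, 9}.
Its 3×3 block (box 2) already contains {3, 4, 5, 6, 7, 9}.
The only value from 1–9 not eliminated is 8, so F1 = 8.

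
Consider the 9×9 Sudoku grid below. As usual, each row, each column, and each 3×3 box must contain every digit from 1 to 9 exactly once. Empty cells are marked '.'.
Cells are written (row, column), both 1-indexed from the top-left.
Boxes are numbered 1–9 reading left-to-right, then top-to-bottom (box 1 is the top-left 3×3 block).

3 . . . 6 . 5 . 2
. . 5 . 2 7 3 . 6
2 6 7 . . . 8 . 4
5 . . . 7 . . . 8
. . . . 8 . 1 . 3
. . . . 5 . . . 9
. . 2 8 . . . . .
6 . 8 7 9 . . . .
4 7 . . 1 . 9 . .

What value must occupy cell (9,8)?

8

Cell (9,8) itself could take any of {2, 3, 5, 6, 8} by direct elimination.
Consider where 8 can go in row 9.
(9,3) is out (column 3 already has a 8).
(9,4) is out (column 4 already has a 8).
(9,6) is out (box 8 already has a 8).
(9,9) is out (column 9 already has a 8).
So the only cell in row 9 that can hold 8 is (9,8).
Therefore (9,8) = 8.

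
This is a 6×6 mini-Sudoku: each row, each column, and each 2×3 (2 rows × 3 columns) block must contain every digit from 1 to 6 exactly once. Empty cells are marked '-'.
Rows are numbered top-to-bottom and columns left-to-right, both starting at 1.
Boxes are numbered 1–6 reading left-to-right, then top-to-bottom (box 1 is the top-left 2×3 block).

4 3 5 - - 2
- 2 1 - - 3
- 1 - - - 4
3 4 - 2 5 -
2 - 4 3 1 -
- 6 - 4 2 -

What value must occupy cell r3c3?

Cell r3c3 itself could take any of {2, 6} by direct elimination.
Consider where 2 can go in column 3.
r4c3 is out (row 4 already has a 2).
r6c3 is out (row 6 already has a 2).
So the only cell in column 3 that can hold 2 is r3c3.
Therefore r3c3 = 2.

2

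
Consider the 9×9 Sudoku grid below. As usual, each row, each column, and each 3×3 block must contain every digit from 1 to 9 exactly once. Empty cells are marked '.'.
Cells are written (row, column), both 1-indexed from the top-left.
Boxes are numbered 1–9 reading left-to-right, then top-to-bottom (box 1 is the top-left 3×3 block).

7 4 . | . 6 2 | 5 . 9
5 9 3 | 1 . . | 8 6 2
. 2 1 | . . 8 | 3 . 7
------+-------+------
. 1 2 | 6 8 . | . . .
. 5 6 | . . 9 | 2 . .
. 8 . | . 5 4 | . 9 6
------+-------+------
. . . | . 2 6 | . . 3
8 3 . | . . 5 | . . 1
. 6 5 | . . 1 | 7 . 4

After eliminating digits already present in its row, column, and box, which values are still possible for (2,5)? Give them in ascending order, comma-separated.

Row 2 already contains {1, 2, 3, 5, 6, 8, 9}.
Column 5 already contains {2, 5, 6, 8}.
Its 3×3 block (box 2) already contains {1, 2, 6, 8}.
Removing those from 1–9 leaves {4, 7} as the candidates for (2,5).

4,7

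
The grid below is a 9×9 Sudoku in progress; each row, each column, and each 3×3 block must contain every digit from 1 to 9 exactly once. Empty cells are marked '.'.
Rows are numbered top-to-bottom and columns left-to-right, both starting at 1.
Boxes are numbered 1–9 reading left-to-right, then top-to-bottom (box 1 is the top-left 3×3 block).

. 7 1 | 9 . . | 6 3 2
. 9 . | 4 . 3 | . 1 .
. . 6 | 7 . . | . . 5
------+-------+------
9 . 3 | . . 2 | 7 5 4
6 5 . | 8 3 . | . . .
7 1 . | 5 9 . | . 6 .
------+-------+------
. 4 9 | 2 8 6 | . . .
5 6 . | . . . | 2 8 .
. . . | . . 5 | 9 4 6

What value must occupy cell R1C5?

Row 1 already contains {1, 2, 3, 6, 7, 9}.
Column 5 already contains {3, 8, 9}.
Its 3×3 block (box 2) already contains {3, 4, 7, 9}.
The only value from 1–9 not eliminated is 5, so R1C5 = 5.

5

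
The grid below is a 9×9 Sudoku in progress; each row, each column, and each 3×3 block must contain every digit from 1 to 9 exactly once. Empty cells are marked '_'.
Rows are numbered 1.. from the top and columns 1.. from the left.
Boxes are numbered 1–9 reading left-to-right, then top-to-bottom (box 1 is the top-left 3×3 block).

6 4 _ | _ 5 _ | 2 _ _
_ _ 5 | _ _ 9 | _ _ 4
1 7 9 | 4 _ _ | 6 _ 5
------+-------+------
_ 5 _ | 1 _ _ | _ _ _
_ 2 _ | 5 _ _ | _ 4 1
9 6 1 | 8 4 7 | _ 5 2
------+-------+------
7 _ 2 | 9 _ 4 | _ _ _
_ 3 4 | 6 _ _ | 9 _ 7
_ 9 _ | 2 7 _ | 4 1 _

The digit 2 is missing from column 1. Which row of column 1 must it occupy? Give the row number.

2

Consider where 2 can go in column 1.
row 4, column 1 is out (box 4 already has a 2).
row 5, column 1 is out (row 5 already has a 2).
row 8, column 1 is out (box 7 already has a 2).
row 9, column 1 is out (row 9 already has a 2).
So the only cell in column 1 that can hold 2 is row 2, column 1.
That is row 2.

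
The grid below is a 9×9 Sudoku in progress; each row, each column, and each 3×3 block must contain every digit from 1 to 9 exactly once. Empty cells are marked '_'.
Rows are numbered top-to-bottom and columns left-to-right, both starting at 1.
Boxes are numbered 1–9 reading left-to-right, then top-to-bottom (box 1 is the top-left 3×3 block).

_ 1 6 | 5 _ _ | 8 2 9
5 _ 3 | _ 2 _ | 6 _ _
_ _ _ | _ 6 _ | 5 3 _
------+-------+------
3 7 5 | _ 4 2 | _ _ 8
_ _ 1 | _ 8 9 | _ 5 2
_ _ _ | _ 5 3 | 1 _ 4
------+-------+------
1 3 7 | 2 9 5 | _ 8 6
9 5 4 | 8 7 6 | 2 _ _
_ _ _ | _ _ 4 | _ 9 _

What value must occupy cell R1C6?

Row 1 already contains {1, 2, 5, 6, 8, 9}.
Column 6 already contains {2, 3, 4, 5, 6, 9}.
Its 3×3 block (box 2) already contains {2, 5, 6}.
The only value from 1–9 not eliminated is 7, so R1C6 = 7.

7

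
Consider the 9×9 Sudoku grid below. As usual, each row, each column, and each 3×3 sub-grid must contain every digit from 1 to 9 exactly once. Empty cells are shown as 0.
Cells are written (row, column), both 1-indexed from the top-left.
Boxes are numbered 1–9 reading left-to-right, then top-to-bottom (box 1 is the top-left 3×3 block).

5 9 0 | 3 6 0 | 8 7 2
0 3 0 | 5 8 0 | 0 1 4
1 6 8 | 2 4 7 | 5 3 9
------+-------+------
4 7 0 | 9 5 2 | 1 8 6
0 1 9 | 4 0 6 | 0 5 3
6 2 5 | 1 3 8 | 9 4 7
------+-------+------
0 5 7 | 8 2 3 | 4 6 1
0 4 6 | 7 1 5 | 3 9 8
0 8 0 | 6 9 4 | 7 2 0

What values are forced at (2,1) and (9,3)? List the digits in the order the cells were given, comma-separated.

For (2,1):
  Consider where 7 can go in row 2.
  (2,3) is out (column 3 already has a 7).
  (2,6) is out (column 6 already has a 7).
  (2,7) is out (column 7 already has a 7).
  So the only cell in row 2 that can hold 7 is (2,1).
  So (2,1) = 7.
For (9,3):
  Consider where 1 can go in column 3.
  (1,3) is out (box 1 already has a 1).
  (2,3) is out (row 2 already has a 1).
  (4,3) is out (row 4 already has a 1).
  So the only cell in column 3 that can hold 1 is (9,3).
  So (9,3) = 1.

7,1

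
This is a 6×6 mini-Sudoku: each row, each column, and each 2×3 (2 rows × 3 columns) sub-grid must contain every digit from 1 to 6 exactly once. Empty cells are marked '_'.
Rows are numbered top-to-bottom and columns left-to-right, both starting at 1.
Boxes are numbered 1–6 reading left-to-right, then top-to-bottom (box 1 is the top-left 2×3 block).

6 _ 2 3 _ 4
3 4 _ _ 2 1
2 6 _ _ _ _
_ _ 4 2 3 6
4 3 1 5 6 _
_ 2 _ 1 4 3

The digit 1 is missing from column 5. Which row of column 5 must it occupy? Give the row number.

Consider where 1 can go in column 5.
R1C5 is out (box 2 already has a 1).
So the only cell in column 5 that can hold 1 is R3C5.
That is row 3.

3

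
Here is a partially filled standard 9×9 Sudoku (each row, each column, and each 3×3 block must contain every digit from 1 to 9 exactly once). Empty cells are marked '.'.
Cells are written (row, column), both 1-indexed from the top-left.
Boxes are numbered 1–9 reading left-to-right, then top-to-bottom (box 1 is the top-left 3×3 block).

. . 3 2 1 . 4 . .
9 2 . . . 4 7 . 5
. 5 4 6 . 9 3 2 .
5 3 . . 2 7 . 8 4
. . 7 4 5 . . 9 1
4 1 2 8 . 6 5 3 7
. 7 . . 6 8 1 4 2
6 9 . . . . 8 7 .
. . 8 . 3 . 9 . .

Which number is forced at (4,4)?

1

Cell (4,4) itself could take any of {1, 9} by direct elimination.
Consider where 1 can go in row 4.
(4,3) is out (box 4 already has a 1).
(4,7) is out (column 7 already has a 1).
So the only cell in row 4 that can hold 1 is (4,4).
Therefore (4,4) = 1.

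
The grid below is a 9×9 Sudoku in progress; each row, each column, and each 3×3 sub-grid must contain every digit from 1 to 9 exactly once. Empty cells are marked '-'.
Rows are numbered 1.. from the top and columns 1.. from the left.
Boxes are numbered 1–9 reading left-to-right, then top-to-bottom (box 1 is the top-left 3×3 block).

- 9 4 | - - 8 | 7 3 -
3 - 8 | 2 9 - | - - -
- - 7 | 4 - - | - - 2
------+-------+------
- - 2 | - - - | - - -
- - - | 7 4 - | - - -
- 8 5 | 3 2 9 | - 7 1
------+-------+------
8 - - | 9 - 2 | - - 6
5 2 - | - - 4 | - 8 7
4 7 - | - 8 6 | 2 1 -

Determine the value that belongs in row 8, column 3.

6

Cell row 8, column 3 itself could take any of {1, 3, 6, 9} by direct elimination.
Consider where 6 can go in row 8.
row 8, column 4 is out (box 8 already has a 6).
row 8, column 5 is out (box 8 already has a 6).
row 8, column 7 is out (box 9 already has a 6).
So the only cell in row 8 that can hold 6 is row 8, column 3.
Therefore row 8, column 3 = 6.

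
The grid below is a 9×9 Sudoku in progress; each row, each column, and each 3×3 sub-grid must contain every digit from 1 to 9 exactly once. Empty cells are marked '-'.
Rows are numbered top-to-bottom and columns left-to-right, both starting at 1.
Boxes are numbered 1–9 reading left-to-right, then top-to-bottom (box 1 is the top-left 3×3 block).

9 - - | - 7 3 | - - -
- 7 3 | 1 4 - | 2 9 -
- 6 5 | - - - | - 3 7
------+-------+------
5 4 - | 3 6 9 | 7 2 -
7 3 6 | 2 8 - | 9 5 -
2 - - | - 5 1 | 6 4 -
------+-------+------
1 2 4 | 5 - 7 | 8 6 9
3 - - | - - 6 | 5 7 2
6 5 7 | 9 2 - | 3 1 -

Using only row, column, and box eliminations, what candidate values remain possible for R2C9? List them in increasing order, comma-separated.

5,6,8

Row 2 already contains {1, 2, 3, 4, 7, 9}.
Column 9 already contains {2, 7, 9}.
Its 3×3 block (box 3) already contains {2, 3, 7, 9}.
Removing those from 1–9 leaves {5, 6, 8} as the candidates for R2C9.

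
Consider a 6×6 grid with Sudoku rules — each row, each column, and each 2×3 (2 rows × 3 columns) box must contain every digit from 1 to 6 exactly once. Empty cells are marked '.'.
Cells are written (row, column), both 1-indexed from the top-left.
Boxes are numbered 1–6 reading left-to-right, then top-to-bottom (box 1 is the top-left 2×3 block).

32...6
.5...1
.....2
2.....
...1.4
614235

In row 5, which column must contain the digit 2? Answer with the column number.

Consider where 2 can go in row 5.
(5,1) is out (column 1 already has a 2).
(5,2) is out (column 2 already has a 2).
(5,5) is out (box 6 already has a 2).
So the only cell in row 5 that can hold 2 is (5,3).
That is column 3.

3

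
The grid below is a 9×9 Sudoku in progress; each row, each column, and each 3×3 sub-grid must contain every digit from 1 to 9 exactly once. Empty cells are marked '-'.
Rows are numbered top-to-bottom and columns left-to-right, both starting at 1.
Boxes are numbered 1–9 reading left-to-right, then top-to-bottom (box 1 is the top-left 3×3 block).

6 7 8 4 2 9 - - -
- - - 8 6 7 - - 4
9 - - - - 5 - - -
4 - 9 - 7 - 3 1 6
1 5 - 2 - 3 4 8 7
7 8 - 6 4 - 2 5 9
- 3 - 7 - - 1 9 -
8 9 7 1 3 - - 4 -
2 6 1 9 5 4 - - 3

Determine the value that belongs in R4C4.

5

Row 4 already contains {1, 3, 4, 6, 7, 9}.
Column 4 already contains {1, 2, 4, 6, 7, 8, 9}.
Its 3×3 block (box 5) already contains {2, 3, 4, 6, 7}.
The only value from 1–9 not eliminated is 5, so R4C4 = 5.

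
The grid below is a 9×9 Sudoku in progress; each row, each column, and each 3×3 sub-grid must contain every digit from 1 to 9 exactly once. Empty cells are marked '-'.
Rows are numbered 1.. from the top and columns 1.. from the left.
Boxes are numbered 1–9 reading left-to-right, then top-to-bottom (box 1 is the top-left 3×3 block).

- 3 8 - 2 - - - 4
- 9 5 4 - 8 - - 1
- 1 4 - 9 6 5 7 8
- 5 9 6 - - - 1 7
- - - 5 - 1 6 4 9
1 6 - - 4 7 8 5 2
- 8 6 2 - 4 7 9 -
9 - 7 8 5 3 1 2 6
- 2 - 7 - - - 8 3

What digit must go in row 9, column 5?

Cell row 9, column 5 itself could take any of {1, 6} by direct elimination.
Consider where 6 can go in row 9.
row 9, column 1 is out (box 7 already has a 6).
row 9, column 3 is out (column 3 already has a 6).
row 9, column 6 is out (column 6 already has a 6).
row 9, column 7 is out (column 7 already has a 6).
So the only cell in row 9 that can hold 6 is row 9, column 5.
Therefore row 9, column 5 = 6.

6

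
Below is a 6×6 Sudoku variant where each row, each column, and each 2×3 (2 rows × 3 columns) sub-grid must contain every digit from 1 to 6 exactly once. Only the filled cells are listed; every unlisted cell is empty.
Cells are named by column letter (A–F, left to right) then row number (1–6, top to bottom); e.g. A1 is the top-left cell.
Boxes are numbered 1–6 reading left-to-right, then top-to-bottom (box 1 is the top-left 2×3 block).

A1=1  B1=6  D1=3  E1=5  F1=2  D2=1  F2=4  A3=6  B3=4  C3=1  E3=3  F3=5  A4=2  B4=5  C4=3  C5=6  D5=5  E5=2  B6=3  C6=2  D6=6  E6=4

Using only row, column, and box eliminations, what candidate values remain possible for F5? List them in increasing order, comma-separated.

1,3

Row 5 already contains {2, 5, 6}.
Column F already contains {2, 4, 5}.
Its 2×3 block (box 6) already contains {2, 4, 5, 6}.
Removing those from 1–6 leaves {1, 3} as the candidates for F5.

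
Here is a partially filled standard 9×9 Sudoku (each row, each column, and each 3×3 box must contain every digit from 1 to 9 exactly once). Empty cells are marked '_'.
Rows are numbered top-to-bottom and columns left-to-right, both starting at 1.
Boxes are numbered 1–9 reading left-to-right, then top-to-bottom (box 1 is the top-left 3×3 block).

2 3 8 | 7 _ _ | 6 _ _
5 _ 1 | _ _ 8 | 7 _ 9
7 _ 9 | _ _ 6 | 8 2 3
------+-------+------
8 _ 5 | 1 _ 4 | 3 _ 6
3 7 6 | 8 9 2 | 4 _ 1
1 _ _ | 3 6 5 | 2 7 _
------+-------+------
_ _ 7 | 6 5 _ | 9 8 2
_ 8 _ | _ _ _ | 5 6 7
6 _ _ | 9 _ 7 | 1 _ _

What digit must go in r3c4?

5

Cell r3c4 itself could take any of {4, 5} by direct elimination.
Consider where 5 can go in box 2.
r1c5 is out (column 5 already has a 5).
r1c6 is out (column 6 already has a 5).
r2c4 is out (row 2 already has a 5).
r2c5 is out (row 2 already has a 5).
r3c5 is out (column 5 already has a 5).
So the only cell in box 2 that can hold 5 is r3c4.
Therefore r3c4 = 5.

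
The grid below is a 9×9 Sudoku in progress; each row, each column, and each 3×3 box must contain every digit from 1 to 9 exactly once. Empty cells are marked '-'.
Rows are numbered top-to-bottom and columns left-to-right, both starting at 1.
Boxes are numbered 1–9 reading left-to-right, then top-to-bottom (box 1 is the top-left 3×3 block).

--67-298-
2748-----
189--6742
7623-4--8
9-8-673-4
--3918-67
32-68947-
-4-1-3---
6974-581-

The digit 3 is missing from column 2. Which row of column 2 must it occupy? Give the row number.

1

Consider where 3 can go in column 2.
r5c2 is out (row 5 already has a 3).
r6c2 is out (row 6 already has a 3).
So the only cell in column 2 that can hold 3 is r1c2.
That is row 1.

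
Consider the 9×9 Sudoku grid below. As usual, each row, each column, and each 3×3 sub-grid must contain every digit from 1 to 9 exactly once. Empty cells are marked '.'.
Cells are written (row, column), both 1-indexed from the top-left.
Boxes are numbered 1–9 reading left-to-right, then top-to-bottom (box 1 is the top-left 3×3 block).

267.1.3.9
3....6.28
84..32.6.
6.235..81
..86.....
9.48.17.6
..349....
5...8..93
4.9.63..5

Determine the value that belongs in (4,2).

7

Row 4 already contains {1, 2, 3, 5, 6, 8}.
Column 2 already contains {4, 6}.
Its 3×3 block (box 4) already contains {2, 4, 6, 8, 9}.
The only value from 1–9 not eliminated is 7, so (4,2) = 7.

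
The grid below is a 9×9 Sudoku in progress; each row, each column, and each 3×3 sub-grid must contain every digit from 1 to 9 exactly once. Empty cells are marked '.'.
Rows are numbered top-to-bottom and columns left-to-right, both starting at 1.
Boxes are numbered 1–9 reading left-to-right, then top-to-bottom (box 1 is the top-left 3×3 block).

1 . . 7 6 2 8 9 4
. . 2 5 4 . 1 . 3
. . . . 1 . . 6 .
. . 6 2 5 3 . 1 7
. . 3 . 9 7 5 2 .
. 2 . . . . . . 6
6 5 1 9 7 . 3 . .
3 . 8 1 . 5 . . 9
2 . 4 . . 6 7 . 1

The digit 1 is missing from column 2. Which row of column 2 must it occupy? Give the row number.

Consider where 1 can go in column 2.
R1C2 is out (row 1 already has a 1). R2C2 is out (row 2 already has a 1). R3C2 is out (row 3 already has a 1). R4C2 is out (row 4 already has a 1). The remaining empty cells in column 2 are similarly blocked.
So the only cell in column 2 that can hold 1 is R5C2.
That is row 5.

5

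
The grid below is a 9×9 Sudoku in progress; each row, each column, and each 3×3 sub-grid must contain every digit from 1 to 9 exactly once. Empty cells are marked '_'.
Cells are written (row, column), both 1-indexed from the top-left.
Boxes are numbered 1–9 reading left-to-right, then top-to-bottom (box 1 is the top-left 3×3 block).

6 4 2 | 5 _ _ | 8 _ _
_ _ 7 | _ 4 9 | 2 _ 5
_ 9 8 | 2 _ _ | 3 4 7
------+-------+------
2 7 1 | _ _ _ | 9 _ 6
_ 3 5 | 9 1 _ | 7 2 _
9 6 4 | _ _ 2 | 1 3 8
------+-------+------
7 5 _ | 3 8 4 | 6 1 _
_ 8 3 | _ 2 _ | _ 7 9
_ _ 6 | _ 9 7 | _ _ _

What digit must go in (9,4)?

1

Row 9 already contains {6, 7, 9}.
Column 4 already contains {2, 3, 5, 9}.
Its 3×3 block (box 8) already contains {2, 3, 4, 7, 8, 9}.
The only value from 1–9 not eliminated is 1, so (9,4) = 1.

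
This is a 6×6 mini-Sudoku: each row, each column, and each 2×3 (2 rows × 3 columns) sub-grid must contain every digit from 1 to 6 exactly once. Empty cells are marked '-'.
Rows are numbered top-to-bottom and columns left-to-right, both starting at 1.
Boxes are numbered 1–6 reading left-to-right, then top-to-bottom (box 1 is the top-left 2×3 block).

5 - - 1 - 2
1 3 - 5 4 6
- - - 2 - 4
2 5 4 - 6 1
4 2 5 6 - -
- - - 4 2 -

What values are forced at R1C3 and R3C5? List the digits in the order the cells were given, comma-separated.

For R1C3:
  Row 1 already contains {1, 2, 5}.
  Column 3 already contains {4, 5}.
  Its 2×3 block (box 1) already contains {1, 3, 5}.
  The only value from 1–6 not eliminated is 6, so R1C3 = 6.
For R3C5:
  Consider where 5 can go in box 4.
  R4C4 is out (row 4 already has a 5).
  So the only cell in box 4 that can hold 5 is R3C5.
  So R3C5 = 5.

6,5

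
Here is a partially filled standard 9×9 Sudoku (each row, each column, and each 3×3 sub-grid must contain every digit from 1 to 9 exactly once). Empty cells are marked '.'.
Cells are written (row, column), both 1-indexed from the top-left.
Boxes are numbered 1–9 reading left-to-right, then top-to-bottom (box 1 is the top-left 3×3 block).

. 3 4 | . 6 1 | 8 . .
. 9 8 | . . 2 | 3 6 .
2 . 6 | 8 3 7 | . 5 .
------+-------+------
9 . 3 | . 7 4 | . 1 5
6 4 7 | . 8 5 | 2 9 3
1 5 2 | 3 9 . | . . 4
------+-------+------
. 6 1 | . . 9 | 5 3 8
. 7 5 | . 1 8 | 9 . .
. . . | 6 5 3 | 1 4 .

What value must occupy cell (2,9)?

Cell (2,9) itself could take any of {1, 7} by direct elimination.
Consider where 1 can go in row 2.
(2,1) is out (column 1 already has a 1).
(2,4) is out (box 2 already has a 1).
(2,5) is out (column 5 already has a 1).
So the only cell in row 2 that can hold 1 is (2,9).
Therefore (2,9) = 1.

1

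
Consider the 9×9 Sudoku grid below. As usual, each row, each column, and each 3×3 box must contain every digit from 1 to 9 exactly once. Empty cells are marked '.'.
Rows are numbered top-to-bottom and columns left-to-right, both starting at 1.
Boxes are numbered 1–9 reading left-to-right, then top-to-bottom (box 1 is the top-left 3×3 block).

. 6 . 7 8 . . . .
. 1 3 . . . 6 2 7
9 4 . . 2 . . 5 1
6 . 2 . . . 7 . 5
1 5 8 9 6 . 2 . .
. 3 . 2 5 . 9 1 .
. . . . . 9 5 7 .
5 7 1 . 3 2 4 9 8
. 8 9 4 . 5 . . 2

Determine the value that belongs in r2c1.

Row 2 already contains {1, 2, 3, 6, 7}.
Column 1 already contains {1, 5, 6, 9}.
Its 3×3 block (box 1) already contains {1, 3, 4, 6, 9}.
The only value from 1–9 not eliminated is 8, so r2c1 = 8.

8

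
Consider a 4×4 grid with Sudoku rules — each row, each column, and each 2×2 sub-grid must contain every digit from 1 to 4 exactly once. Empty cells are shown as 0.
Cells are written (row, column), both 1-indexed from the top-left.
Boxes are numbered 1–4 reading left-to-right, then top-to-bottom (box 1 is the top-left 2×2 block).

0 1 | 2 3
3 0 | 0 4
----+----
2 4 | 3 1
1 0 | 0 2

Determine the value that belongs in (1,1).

4

Row 1 already contains {1, 2, 3}.
Column 1 already contains {1, 2, 3}.
Its 2×2 block (box 1) already contains {1, 3}.
The only value from 1–4 not eliminated is 4, so (1,1) = 4.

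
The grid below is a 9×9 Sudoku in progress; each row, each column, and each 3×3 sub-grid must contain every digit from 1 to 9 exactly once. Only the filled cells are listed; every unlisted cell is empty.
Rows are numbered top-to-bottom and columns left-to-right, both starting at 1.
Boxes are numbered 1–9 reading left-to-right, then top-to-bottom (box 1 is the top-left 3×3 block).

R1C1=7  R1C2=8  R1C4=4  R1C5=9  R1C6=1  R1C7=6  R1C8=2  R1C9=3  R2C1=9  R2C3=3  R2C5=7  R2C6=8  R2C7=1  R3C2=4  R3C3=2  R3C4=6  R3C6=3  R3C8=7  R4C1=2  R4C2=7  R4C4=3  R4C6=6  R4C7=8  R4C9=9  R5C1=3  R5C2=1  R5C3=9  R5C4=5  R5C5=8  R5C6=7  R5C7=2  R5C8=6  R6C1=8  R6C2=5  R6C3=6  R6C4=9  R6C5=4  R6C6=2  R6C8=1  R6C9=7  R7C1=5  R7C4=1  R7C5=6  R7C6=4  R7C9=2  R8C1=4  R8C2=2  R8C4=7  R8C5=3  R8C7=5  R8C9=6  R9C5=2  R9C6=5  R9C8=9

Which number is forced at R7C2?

9

Cell R7C2 itself could take any of {3, 9} by direct elimination.
Consider where 9 can go in box 7.
R7C3 is out (column 3 already has a 9).
R8C3 is out (column 3 already has a 9).
R9C1 is out (row 9 already has a 9).
R9C2 is out (row 9 already has a 9).
R9C3 is out (row 9 already has a 9).
So the only cell in box 7 that can hold 9 is R7C2.
Therefore R7C2 = 9.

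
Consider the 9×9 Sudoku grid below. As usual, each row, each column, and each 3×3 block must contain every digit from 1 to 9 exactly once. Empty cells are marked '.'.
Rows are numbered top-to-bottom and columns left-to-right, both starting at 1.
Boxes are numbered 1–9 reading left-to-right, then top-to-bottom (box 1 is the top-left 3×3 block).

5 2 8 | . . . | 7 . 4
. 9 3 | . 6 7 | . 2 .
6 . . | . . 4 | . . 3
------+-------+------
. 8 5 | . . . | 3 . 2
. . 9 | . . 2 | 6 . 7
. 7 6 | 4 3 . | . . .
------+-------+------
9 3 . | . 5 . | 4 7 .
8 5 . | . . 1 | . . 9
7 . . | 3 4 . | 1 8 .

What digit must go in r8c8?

Cell r8c8 itself could take any of {3, 6} by direct elimination.
Consider where 3 can go in row 8.
r8c3 is out (column 3 already has a 3).
r8c4 is out (column 4 already has a 3).
r8c5 is out (column 5 already has a 3).
r8c7 is out (column 7 already has a 3).
So the only cell in row 8 that can hold 3 is r8c8.
Therefore r8c8 = 3.

3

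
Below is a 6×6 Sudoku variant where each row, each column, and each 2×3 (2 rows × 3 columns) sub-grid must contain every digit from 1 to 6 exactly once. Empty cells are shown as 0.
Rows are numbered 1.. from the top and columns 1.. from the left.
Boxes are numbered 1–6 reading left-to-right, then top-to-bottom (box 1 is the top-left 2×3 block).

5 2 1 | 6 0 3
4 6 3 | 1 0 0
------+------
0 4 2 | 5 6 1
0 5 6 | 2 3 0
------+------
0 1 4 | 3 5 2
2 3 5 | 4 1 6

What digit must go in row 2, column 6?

Row 2 already contains {1, 3, 4, 6}.
Column 6 already contains {1, 2, 3, 6}.
Its 2×3 block (box 2) already contains {1, 3, 6}.
The only value from 1–6 not eliminated is 5, so row 2, column 6 = 5.

5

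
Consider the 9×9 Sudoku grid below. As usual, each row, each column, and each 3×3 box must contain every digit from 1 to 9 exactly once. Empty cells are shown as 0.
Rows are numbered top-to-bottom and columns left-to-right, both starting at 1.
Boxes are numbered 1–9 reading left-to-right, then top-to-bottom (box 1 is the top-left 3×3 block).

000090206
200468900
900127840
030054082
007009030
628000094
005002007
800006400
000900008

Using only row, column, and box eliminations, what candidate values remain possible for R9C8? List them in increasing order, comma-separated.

1,2,5,6

Row 9 already contains {8, 9}.
Column 8 already contains {3, 4, 8, 9}.
Its 3×3 block (box 9) already contains {4, 7, 8}.
Removing those from 1–9 leaves {1, 2, 5, 6} as the candidates for R9C8.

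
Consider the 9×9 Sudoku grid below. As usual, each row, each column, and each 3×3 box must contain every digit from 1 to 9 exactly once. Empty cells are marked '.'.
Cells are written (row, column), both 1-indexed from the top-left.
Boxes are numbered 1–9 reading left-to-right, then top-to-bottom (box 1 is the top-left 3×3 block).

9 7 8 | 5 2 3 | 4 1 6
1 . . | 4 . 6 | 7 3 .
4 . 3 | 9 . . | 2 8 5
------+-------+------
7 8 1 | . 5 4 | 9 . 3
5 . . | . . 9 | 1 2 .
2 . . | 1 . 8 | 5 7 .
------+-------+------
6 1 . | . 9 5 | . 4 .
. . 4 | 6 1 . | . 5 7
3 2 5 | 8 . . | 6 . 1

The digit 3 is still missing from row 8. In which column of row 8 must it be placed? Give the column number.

Consider where 3 can go in row 8.
(8,1) is out (column 1 already has a 3).
(8,2) is out (box 7 already has a 3).
(8,6) is out (column 6 already has a 3).
So the only cell in row 8 that can hold 3 is (8,7).
That is column 7.

7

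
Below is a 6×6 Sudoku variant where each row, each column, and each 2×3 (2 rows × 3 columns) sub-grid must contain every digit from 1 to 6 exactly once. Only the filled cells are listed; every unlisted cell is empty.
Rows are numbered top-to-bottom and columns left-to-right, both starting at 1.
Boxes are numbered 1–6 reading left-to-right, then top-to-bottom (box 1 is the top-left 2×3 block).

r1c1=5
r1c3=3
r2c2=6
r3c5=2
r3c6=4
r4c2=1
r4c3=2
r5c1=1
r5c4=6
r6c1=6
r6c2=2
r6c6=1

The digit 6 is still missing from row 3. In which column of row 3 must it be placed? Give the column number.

Consider where 6 can go in row 3.
r3c1 is out (column 1 already has a 6).
r3c2 is out (column 2 already has a 6).
r3c4 is out (column 4 already has a 6).
So the only cell in row 3 that can hold 6 is r3c3.
That is column 3.

3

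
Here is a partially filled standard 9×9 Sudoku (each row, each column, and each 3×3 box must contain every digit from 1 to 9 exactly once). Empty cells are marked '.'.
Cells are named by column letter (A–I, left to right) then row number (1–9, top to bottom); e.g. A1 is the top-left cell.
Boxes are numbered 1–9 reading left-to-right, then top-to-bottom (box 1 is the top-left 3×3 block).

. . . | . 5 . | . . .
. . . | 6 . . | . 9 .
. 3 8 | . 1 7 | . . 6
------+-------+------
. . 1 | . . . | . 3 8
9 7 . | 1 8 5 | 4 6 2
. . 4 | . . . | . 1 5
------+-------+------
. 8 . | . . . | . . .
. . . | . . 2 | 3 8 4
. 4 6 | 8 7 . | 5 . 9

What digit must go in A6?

8

Cell A6 itself could take any of {2, 3, 6, 8} by direct elimination.
Consider where 8 can go in row 6.
B6 is out (column B already has a 8).
D6 is out (column D already has a 8).
E6 is out (column E already has a 8).
F6 is out (box 5 already has a 8).
G6 is out (box 6 already has a 8).
So the only cell in row 6 that can hold 8 is A6.
Therefore A6 = 8.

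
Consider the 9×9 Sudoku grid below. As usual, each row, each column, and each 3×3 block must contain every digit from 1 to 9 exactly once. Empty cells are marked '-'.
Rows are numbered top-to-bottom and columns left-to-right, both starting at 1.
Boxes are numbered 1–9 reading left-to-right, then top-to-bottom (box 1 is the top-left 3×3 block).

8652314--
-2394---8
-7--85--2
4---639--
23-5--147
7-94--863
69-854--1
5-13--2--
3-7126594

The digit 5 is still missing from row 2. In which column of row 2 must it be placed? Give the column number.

8

Consider where 5 can go in row 2.
R2C1 is out (column 1 already has a 5).
R2C6 is out (column 6 already has a 5).
R2C7 is out (column 7 already has a 5).
So the only cell in row 2 that can hold 5 is R2C8.
That is column 8.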